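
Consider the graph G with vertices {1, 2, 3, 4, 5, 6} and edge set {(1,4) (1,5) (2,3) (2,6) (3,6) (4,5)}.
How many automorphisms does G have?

G has two connected components, {2, 3, 6} and {1, 4, 5}; each is 2-regular, so G = C_3 ⊔ C_3. Aut of a disjoint union of two copies of C_3 is the wreath product D_3 ≀ Z_2, of order 2·6² = 72.

72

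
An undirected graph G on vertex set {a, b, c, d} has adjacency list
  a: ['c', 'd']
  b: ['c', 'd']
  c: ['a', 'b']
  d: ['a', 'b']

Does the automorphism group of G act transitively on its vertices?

Yes

G is 2-regular and bipartite on 2^2 = 4 vertices with girth 4; it is the hypercube graph Q_2. The symmetry group of the 2-cube is the hyperoctahedral group B_2 = Z_2 ≀ S_2, of order 2^2·2! = 8. Under this action every vertex can be carried to every other, so G is vertex-transitive.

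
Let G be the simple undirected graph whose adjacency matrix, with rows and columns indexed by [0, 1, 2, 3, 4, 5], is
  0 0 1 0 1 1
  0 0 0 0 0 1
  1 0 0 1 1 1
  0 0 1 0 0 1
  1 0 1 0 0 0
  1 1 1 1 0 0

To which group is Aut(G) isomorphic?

Degrees alone do not determine every vertex (e.g. 2 and 5 both have degree 4), but their neighbour-degree multisets differ: N(2) has degrees [2, 2, 3, 4] while N(5) has degrees [1, 2, 3, 4]. Repeating this refinement separates all vertices, so the only automorphism is the identity.

1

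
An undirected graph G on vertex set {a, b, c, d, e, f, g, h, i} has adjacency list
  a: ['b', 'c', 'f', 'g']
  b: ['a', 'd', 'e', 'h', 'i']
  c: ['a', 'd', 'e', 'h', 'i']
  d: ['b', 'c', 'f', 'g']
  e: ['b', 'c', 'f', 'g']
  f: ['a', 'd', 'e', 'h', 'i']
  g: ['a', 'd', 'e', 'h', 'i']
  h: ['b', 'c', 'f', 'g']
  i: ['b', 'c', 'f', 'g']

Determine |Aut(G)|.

The vertices split by degree into {b, c, f, g} (degree 5) and {a, d, e, h, i} (degree 4); every edge runs between the two parts, so G is the complete bipartite graph K_{4,5}. The parts have unequal sizes, so no automorphism swaps them; each part is permuted independently, giving S_4 × S_5 of order 4!·5! = 2880.

2880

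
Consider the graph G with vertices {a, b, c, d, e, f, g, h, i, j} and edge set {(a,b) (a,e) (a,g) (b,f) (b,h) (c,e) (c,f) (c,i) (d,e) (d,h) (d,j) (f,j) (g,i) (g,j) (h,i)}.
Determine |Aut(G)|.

G is 3-regular on 10 vertices with no triangles and no 4-cycles (girth 5): this is the Petersen graph. It is a classical fact that the Petersen graph has automorphism group S_5 (order 120), arising from its description as the Kneser graph K(5,2).

120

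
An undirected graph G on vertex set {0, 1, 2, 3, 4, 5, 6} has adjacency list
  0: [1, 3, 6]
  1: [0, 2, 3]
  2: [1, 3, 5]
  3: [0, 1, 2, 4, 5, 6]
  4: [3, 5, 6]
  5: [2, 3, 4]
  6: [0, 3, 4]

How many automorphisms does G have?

Vertex 3 is the unique vertex of degree 6; the remaining 6 vertices each have degree 3 and induce a cycle, so G is the wheel on 7 vertices with hub 3. Every automorphism fixes the hub and acts on the rim 6-cycle, so Aut(G) ≅ Aut(C_6) = D_6 of order 12.

12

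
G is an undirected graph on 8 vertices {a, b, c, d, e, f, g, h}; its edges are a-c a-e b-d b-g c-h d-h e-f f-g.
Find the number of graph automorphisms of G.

G is 2-regular and connected on 8 vertices, i.e. the cycle C_8. The automorphisms of the 8-cycle are exactly the symmetries of a regular 8-gon: the dihedral group D_8, |D_8| = 16.

16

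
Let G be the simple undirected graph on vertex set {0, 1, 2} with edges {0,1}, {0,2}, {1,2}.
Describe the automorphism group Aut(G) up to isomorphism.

the symmetric group on 3 letters

All 3 vertices are pairwise adjacent: G = K_3. Any permutation of the 3 vertices preserves K_3, so Aut(K_3) = S_3 of order 3! = 6.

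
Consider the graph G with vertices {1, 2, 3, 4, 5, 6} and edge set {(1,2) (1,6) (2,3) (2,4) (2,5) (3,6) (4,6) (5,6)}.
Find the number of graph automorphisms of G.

The vertices split by degree into {2, 6} (degree 4) and {1, 3, 4, 5} (degree 2); every edge runs between the two parts, so G is the complete bipartite graph K_{2,4}. The parts have unequal sizes, so no automorphism swaps them; each part is permuted independently, giving S_2 × S_4 of order 2!·4! = 48.

48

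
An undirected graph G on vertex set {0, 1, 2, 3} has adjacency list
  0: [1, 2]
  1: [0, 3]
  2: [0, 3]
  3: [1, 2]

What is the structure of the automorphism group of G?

D_4

Every vertex has degree 2 and the graph is connected, so G is the 4-cycle C_4. The automorphisms of the 4-cycle are exactly the symmetries of a regular 4-gon: the dihedral group D_4, |D_4| = 8.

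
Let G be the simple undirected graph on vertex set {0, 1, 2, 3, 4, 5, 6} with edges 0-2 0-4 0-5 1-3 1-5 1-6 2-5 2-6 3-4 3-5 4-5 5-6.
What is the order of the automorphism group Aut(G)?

Vertex 5 is the unique vertex of degree 6; the remaining 6 vertices each have degree 3 and induce a cycle, so G is the wheel on 7 vertices with hub 5. With the hub fixed, the remaining symmetry is that of the rim cycle C_6, giving the dihedral group D_6.

12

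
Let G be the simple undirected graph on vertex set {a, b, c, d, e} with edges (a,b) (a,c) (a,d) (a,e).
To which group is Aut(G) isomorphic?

Vertex a has degree 4 and every other vertex has degree 1, so G is the star K_{1,4} with centre a. The 4 leaves are pairwise interchangeable while the centre is fixed, giving Aut(G) = S_4.

the symmetric group on 4 letters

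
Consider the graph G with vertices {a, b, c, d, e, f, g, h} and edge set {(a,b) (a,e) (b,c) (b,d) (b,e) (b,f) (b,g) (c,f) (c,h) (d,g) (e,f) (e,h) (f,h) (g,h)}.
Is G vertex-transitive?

Vertex b is the only vertex of degree 6, so every automorphism fixes it; G is not vertex-transitive.

No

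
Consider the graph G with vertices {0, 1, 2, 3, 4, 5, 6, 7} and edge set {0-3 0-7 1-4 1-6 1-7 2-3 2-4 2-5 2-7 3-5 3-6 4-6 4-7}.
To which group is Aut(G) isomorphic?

The degree sequence is [2, 3, 4, 4, 4, 2, 3, 4]. Checking the degree-preserving permutations of the vertex set shows that none except the identity preserves every edge, so Aut(G) is trivial.

1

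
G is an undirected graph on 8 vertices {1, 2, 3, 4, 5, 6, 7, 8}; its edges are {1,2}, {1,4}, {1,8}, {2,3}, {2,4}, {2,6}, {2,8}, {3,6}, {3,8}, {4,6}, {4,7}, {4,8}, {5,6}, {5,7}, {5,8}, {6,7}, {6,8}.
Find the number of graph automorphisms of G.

1

The degree sequence is [3, 5, 3, 5, 3, 6, 3, 6]. Checking the degree-preserving permutations of the vertex set shows that none except the identity preserves every edge, so Aut(G) is trivial.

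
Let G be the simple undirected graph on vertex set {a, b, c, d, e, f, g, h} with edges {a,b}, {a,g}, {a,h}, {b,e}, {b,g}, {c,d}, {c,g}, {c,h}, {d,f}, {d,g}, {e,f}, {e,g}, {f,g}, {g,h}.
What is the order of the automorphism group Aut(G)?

Vertex g is the unique vertex of degree 7; the remaining 7 vertices each have degree 3 and induce a cycle, so G is the wheel on 8 vertices with hub g. Every automorphism fixes the hub and acts on the rim 7-cycle, so Aut(G) ≅ Aut(C_7) = D_7 of order 14.

14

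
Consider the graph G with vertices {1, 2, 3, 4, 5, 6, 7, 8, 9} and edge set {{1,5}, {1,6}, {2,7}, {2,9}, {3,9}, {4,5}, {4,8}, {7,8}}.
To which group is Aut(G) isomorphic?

The degree sequence is [2, 2, 1, 2, 2, 1, 2, 2, 2]; the two degree-1 vertices 3 and 6 are the ends of a path, so G = P_9. A path has exactly one nontrivial symmetry — reversal — giving Aut(G) of order 2.

C_2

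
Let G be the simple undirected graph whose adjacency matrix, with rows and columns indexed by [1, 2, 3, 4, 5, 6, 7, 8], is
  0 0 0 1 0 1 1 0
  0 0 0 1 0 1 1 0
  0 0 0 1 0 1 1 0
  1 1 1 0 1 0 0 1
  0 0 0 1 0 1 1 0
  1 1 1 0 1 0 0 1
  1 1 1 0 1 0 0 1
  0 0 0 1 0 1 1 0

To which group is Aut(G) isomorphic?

The vertices split by degree into {4, 6, 7} (degree 5) and {1, 2, 3, 5, 8} (degree 3); every edge runs between the two parts, so G is the complete bipartite graph K_{3,5}. The parts have unequal sizes, so no automorphism swaps them; each part is permuted independently, giving S_3 × S_5 of order 3!·5! = 720.

S_3 × S_5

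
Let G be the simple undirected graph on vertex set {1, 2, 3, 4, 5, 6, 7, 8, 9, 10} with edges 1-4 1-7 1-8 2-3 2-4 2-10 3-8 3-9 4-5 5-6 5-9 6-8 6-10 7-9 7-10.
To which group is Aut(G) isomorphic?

the symmetric group S_5

G is 3-regular on 10 vertices with no triangles and no 4-cycles (girth 5): this is the Petersen graph. Viewing the Petersen graph as the Kneser graph K(5,2) — vertices are 2-subsets of {1,…,5}, edges join disjoint pairs — its automorphisms are exactly the permutations of the 5-element set, so Aut ≅ S_5 of order 120.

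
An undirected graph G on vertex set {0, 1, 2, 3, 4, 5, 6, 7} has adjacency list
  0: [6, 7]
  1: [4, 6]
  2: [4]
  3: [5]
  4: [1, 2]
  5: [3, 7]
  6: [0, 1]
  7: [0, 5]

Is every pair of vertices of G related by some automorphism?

No

Automorphisms preserve degree, but G has vertices of degree 1 and vertices of degree 2; no automorphism maps one to the other, so G is not vertex-transitive.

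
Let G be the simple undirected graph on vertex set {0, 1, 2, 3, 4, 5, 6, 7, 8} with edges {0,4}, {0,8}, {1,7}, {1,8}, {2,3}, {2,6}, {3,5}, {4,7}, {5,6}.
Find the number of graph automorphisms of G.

80

G has two connected components, {0, 1, 4, 7, 8} and {2, 3, 5, 6}; each is 2-regular, so G = C_5 ⊔ C_4. The components are non-isomorphic (different sizes), so Aut(G) = Aut(C_4) × Aut(C_5) = D_4 × D_5 of order 8·10 = 80.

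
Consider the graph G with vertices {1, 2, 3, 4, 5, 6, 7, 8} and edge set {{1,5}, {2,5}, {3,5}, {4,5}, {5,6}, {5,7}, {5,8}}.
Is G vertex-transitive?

Vertex 5 is the only vertex of degree 7, so every automorphism fixes it; G is not vertex-transitive.

No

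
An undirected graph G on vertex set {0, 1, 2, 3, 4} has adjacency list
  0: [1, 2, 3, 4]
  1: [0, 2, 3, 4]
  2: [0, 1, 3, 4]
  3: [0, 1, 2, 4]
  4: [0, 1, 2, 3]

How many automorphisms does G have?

Every vertex has degree 4, so G is the complete graph K_5. Every bijection on the vertex set is an automorphism of K_5; hence Aut(K_5) ≅ S_5, order 120.

120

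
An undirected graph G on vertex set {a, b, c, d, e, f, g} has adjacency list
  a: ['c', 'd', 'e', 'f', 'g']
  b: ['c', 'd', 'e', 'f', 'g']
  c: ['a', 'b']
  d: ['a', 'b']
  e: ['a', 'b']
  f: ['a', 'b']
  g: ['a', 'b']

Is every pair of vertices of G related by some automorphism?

No

Automorphisms preserve degree, but G has vertices of degree 2 and vertices of degree 5; no automorphism maps one to the other, so G is not vertex-transitive.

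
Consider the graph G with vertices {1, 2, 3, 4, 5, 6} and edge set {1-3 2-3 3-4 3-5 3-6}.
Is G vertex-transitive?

No

Vertex 3 is the only vertex of degree 5, so every automorphism fixes it; G is not vertex-transitive.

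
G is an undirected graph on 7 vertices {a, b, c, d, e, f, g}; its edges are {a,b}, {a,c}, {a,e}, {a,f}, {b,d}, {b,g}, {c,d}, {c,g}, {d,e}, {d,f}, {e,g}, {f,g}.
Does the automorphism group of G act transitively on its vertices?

No

Automorphisms preserve degree, but G has vertices of degree 3 and vertices of degree 4; no automorphism maps one to the other, so G is not vertex-transitive.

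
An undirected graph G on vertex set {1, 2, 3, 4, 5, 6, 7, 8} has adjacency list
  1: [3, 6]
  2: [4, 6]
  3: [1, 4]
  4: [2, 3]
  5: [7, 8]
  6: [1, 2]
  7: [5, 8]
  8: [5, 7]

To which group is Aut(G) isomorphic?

D_3 × D_5

G has two connected components, {1, 2, 3, 4, 6} and {5, 7, 8}; each is 2-regular, so G = C_5 ⊔ C_3. No automorphism exchanges components of different sizes, hence Aut(G) is the direct product D_3 × D_5, order 60.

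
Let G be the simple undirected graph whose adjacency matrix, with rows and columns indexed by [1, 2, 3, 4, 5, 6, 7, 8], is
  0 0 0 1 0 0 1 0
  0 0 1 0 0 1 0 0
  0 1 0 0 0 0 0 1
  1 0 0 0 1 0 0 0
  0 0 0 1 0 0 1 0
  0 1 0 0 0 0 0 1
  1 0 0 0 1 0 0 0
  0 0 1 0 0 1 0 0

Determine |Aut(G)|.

G has two connected components, {2, 3, 6, 8} and {1, 4, 5, 7}; each is 2-regular, so G = C_4 ⊔ C_4. Aut of a disjoint union of two copies of C_4 is the wreath product D_4 ≀ Z_2, of order 2·8² = 128.

128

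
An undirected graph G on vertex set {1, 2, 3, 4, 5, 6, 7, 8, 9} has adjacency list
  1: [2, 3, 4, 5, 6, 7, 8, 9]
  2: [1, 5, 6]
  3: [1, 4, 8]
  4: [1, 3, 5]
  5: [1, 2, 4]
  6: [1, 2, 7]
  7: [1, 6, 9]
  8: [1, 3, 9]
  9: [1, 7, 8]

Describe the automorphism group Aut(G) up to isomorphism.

D_8

Vertex 1 is the unique vertex of degree 8; the remaining 8 vertices each have degree 3 and induce a cycle, so G is the wheel on 9 vertices with hub 1. With the hub fixed, the remaining symmetry is that of the rim cycle C_8, giving the dihedral group D_8.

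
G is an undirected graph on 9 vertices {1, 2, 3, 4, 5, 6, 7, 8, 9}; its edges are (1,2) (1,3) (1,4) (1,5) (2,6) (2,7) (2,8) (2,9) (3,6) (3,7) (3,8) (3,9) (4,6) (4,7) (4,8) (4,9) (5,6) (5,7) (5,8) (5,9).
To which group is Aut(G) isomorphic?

The vertices split by degree into {2, 3, 4, 5} (degree 5) and {1, 6, 7, 8, 9} (degree 4); every edge runs between the two parts, so G is the complete bipartite graph K_{4,5}. The parts have unequal sizes, so no automorphism swaps them; each part is permuted independently, giving S_5 × S_4 of order 5!·4! = 2880.

S_5 × S_4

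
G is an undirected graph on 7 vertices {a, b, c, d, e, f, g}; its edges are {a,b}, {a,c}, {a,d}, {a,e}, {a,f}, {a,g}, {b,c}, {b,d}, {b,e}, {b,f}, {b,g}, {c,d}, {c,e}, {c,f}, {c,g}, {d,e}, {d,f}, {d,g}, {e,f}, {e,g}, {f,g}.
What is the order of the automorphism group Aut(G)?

5040

Every vertex has degree 6, so G is the complete graph K_7. Every bijection on the vertex set is an automorphism of K_7; hence Aut(K_7) ≅ S_7, order 5040.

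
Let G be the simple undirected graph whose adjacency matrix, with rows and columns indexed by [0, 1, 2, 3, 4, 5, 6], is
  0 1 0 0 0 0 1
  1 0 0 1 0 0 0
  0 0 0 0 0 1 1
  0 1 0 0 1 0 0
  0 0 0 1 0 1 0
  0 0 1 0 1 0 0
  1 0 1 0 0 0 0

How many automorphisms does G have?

G is 2-regular and connected on 7 vertices, i.e. the cycle C_7. C_7 has 7 rotations and 7 reflections, so Aut(C_7) ≅ D_7 of order 14.

14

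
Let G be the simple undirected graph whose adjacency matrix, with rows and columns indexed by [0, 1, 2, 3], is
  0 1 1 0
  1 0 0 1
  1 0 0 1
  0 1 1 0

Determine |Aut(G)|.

Every vertex has degree 2 and the graph is connected, so G is the 4-cycle C_4. C_4 has 4 rotations and 4 reflections, so Aut(C_4) ≅ D_4 of order 8.

8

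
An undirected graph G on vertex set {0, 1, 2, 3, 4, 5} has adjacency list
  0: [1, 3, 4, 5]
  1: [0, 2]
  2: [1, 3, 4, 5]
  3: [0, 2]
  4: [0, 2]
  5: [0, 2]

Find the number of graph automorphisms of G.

The vertices split by degree into {0, 2} (degree 4) and {1, 3, 4, 5} (degree 2); every edge runs between the two parts, so G is the complete bipartite graph K_{2,4}. Automorphisms preserve the bipartition setwise (since the parts differ in size) and act as S_2 × S_4 within it; |Aut| = 48.

48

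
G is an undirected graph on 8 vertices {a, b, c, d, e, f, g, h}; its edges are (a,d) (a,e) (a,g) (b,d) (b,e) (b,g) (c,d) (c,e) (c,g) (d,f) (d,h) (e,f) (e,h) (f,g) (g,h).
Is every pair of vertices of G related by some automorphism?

Automorphisms preserve degree, but G has vertices of degree 3 and vertices of degree 5; no automorphism maps one to the other, so G is not vertex-transitive.

No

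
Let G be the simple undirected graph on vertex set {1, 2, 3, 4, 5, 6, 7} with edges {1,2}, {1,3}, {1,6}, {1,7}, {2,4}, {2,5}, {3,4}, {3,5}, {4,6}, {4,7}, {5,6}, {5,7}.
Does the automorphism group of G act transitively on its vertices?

Automorphisms preserve degree, but G has vertices of degree 3 and vertices of degree 4; no automorphism maps one to the other, so G is not vertex-transitive.

No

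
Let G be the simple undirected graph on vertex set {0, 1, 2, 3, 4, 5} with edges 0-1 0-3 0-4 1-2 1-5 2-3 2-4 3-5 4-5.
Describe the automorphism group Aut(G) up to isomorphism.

G is 3-regular and bipartite with parts {1, 3, 4} and {0, 2, 5} (each part is independent and every cross-pair is an edge), so G = K_{3,3}. Each part can be permuted independently (S_3 × S_3) and the two equal-size parts can also be swapped, giving (S_3 × S_3) ⋊ Z_2 of order 2·(3!)² = 72.

(S_3 × S_3) ⋊ Z_2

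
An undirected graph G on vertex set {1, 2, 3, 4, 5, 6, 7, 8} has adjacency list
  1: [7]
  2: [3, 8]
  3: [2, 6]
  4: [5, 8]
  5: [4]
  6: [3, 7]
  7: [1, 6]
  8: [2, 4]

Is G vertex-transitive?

No

Automorphisms preserve degree, but G has vertices of degree 1 and vertices of degree 2; no automorphism maps one to the other, so G is not vertex-transitive.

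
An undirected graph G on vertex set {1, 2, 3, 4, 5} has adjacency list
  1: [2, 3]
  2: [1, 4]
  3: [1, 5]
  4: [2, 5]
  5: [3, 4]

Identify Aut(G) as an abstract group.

G is 2-regular and connected on 5 vertices, i.e. the cycle C_5. C_5 has 5 rotations and 5 reflections, so Aut(C_5) ≅ D_5 of order 10.

the dihedral group of order 10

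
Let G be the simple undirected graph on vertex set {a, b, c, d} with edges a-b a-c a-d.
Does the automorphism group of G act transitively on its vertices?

No

Vertex a is the only vertex of degree 3, so every automorphism fixes it; G is not vertex-transitive.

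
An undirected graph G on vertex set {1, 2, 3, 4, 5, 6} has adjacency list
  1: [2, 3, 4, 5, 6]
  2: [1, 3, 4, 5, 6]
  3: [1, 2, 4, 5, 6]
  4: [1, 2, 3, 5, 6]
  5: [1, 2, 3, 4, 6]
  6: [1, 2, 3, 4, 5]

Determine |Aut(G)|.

All 6 vertices are pairwise adjacent: G = K_6. Every bijection on the vertex set is an automorphism of K_6; hence Aut(K_6) ≅ S_6, order 720.

720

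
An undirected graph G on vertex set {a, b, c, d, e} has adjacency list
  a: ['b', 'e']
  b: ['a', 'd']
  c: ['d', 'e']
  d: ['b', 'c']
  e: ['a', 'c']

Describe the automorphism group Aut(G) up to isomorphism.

Every vertex has degree 2 and the graph is connected, so G is the 5-cycle C_5. The automorphisms of the 5-cycle are exactly the symmetries of a regular 5-gon: the dihedral group D_5, |D_5| = 10.

the dihedral group of order 10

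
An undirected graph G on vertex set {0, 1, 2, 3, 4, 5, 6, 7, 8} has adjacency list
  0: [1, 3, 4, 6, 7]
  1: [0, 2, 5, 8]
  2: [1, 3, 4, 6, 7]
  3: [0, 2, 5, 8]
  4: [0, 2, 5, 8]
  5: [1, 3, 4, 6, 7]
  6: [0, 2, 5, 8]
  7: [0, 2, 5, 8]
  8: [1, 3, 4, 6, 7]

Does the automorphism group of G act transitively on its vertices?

Automorphisms preserve degree, but G has vertices of degree 4 and vertices of degree 5; no automorphism maps one to the other, so G is not vertex-transitive.

No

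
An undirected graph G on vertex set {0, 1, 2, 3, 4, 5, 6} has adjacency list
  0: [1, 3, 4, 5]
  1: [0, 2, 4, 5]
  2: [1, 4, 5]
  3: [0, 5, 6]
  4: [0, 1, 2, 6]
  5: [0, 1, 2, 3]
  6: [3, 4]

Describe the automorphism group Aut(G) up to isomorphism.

{e}

The degree sequence is [4, 4, 3, 3, 4, 4, 2]. Checking the degree-preserving permutations of the vertex set shows that none except the identity preserves every edge, so Aut(G) is trivial.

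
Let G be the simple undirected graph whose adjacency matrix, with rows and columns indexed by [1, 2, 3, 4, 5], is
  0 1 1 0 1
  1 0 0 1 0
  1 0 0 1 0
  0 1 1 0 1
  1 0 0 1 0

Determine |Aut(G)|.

The vertices split by degree into {1, 4} (degree 3) and {2, 3, 5} (degree 2); every edge runs between the two parts, so G is the complete bipartite graph K_{2,3}. The parts have unequal sizes, so no automorphism swaps them; each part is permuted independently, giving S_3 × S_2 of order 3!·2! = 12.

12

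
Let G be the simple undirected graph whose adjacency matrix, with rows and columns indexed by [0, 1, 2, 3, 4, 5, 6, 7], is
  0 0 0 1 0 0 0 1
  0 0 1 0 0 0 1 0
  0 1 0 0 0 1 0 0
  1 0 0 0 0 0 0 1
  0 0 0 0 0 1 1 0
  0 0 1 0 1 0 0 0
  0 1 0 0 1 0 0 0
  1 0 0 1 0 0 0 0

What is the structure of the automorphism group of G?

G has two connected components, {1, 2, 4, 5, 6} and {0, 3, 7}; each is 2-regular, so G = C_5 ⊔ C_3. The components are non-isomorphic (different sizes), so Aut(G) = Aut(C_5) × Aut(C_3) = D_5 × D_3 of order 10·6 = 60.

D_5 × D_3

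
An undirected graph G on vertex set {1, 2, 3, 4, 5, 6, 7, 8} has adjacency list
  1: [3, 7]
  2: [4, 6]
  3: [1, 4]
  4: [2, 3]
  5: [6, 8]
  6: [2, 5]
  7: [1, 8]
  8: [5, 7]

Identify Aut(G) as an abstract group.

G is 2-regular and connected on 8 vertices, i.e. the cycle C_8. C_8 has 8 rotations and 8 reflections, so Aut(C_8) ≅ D_8 of order 16.

the dihedral group of order 16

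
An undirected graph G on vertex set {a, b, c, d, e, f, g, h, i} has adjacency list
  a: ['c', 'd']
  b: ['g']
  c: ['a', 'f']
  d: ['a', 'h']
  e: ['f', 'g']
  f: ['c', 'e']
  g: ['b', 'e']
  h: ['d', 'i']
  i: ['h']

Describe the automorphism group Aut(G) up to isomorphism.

The degree sequence is [2, 1, 2, 2, 2, 2, 2, 2, 1]; the two degree-1 vertices b and i are the ends of a path, so G = P_9. The only nontrivial automorphism of a path is the end-to-end reflection, so Aut(G) ≅ Z_2.

the cyclic group of order 2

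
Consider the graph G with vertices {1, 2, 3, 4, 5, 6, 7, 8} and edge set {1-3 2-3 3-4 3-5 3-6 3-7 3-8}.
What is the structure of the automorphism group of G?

the symmetric group on 7 letters

Vertex 3 has degree 7 and every other vertex has degree 1, so G is the star K_{1,7} with centre 3. Any automorphism fixes the centre and permutes the 7 leaves freely, so Aut(G) ≅ S_7 of order 7! = 5040.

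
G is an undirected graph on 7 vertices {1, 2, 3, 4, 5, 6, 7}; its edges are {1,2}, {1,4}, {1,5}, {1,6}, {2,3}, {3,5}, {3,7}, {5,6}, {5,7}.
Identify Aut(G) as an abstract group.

the trivial group

The degree sequence is [4, 2, 3, 1, 4, 2, 2]. Checking the degree-preserving permutations of the vertex set shows that none except the identity preserves every edge, so Aut(G) is trivial.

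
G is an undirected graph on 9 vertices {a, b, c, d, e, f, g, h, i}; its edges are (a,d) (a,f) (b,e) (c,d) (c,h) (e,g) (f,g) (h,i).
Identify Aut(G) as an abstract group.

The degree sequence is [2, 1, 2, 2, 2, 2, 2, 2, 1]; the two degree-1 vertices b and i are the ends of a path, so G = P_9. The only nontrivial automorphism of a path is the end-to-end reflection, so Aut(G) ≅ Z_2.

C_2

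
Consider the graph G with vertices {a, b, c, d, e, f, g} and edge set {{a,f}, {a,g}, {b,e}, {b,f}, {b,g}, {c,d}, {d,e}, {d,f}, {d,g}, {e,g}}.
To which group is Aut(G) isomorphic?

the trivial group

Degrees alone do not determine every vertex (e.g. b and e both have degree 3), but their neighbour-degree multisets differ: N(b) has degrees [3, 3, 4] while N(e) has degrees [3, 4, 4]. Repeating this refinement separates all vertices, so the only automorphism is the identity.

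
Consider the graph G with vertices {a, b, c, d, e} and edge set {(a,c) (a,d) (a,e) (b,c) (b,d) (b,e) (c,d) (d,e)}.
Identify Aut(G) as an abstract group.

Vertex d is the unique vertex of degree 4; the remaining 4 vertices each have degree 3 and induce a cycle, so G is the wheel on 5 vertices with hub d. With the hub fixed, the remaining symmetry is that of the rim cycle C_4, giving the dihedral group D_4.

the dihedral group of order 8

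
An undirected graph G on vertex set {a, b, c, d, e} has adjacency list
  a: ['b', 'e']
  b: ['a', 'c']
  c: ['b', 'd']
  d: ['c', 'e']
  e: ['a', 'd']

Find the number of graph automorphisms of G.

10

G is 2-regular and connected on 5 vertices, i.e. the cycle C_5. C_5 has 5 rotations and 5 reflections, so Aut(C_5) ≅ D_5 of order 10.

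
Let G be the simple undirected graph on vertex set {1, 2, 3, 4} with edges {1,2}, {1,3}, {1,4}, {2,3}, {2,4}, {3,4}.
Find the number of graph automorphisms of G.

All 4 vertices are pairwise adjacent: G = K_4. Any permutation of the 4 vertices preserves K_4, so Aut(K_4) = S_4 of order 4! = 24.

24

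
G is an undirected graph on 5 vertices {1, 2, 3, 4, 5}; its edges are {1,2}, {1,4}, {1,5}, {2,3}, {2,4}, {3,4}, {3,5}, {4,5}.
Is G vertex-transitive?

Vertex 4 is the only vertex of degree 4, so every automorphism fixes it; G is not vertex-transitive.

No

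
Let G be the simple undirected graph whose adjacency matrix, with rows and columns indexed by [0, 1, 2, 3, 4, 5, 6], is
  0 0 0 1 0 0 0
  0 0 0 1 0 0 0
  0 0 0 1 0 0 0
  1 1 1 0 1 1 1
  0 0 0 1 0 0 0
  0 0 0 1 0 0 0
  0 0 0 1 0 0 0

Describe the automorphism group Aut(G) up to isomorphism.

Vertex 3 has degree 6 and every other vertex has degree 1, so G is the star K_{1,6} with centre 3. Any automorphism fixes the centre and permutes the 6 leaves freely, so Aut(G) ≅ S_6 of order 6! = 720.

the symmetric group on 6 letters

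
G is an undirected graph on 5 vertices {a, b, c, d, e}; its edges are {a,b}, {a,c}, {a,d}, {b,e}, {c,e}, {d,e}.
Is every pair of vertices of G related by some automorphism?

Automorphisms preserve degree, but G has vertices of degree 2 and vertices of degree 3; no automorphism maps one to the other, so G is not vertex-transitive.

No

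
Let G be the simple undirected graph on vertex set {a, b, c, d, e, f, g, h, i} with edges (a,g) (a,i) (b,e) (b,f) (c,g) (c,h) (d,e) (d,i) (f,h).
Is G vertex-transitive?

Yes

Every vertex has degree 2 and the graph is connected, so G is the 9-cycle C_9. The automorphisms of the 9-cycle are exactly the symmetries of a regular 9-gon: the dihedral group D_9, |D_9| = 18. This group acts transitively on the 9 vertices.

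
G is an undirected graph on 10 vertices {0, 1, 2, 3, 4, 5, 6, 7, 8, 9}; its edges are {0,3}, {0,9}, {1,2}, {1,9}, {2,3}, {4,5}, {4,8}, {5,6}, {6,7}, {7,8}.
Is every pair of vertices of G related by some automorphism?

G has two connected components, {0, 1, 2, 3, 9} and {4, 5, 6, 7, 8}; each is 2-regular, so G = C_5 ⊔ C_5. Aut of a disjoint union of two copies of C_5 is the wreath product D_5 ≀ Z_2, of order 2·10² = 200. This group acts transitively on the 10 vertices.

Yes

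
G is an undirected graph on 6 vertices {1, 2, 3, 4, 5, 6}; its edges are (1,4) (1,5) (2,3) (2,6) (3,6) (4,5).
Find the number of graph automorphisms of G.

72

G has two connected components, {1, 4, 5} and {2, 3, 6}; each is 2-regular, so G = C_3 ⊔ C_3. With two isomorphic components, Aut(G) = Aut(C_3) ≀ S_2 = (D_3 × D_3) ⋊ Z_2: permute each cycle by D_3, then optionally swap the two cycles. Order 2·(2·3)² = 72.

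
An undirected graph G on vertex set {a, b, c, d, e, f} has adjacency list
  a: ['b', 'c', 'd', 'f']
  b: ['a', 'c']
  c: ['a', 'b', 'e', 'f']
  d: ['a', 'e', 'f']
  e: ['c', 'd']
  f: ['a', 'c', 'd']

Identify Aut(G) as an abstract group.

the trivial group

Degrees alone do not determine every vertex (e.g. a and c both have degree 4), but their neighbour-degree multisets differ: N(a) has degrees [2, 3, 3, 4] while N(c) has degrees [2, 2, 3, 4]. Repeating this refinement separates all vertices, so the only automorphism is the identity.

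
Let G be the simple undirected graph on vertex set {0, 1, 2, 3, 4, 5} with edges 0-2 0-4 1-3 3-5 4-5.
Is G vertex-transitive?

No

Automorphisms preserve degree, but G has vertices of degree 1 and vertices of degree 2; no automorphism maps one to the other, so G is not vertex-transitive.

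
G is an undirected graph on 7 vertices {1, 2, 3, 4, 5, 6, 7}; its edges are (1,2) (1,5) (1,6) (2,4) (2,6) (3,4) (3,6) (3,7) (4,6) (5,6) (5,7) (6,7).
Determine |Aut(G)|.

12

Vertex 6 is the unique vertex of degree 6; the remaining 6 vertices each have degree 3 and induce a cycle, so G is the wheel on 7 vertices with hub 6. Every automorphism fixes the hub and acts on the rim 6-cycle, so Aut(G) ≅ Aut(C_6) = D_6 of order 12.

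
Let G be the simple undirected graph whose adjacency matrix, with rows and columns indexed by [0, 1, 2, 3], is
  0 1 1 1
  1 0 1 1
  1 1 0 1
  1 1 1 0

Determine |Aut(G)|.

Every vertex has degree 3, so G is the complete graph K_4. Any permutation of the 4 vertices preserves K_4, so Aut(K_4) = S_4 of order 4! = 24.

24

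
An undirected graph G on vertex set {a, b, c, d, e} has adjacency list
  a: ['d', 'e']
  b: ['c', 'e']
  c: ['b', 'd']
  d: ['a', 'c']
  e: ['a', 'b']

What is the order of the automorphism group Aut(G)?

G is 2-regular and connected on 5 vertices, i.e. the cycle C_5. C_5 has 5 rotations and 5 reflections, so Aut(C_5) ≅ D_5 of order 10.

10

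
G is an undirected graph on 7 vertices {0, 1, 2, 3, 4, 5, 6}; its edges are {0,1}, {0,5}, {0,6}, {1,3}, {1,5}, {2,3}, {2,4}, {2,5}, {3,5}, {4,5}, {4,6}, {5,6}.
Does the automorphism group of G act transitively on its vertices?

Vertex 5 is the only vertex of degree 6, so every automorphism fixes it; G is not vertex-transitive.

No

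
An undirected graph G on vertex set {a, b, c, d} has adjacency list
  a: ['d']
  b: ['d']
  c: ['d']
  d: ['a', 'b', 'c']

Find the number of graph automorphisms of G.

6

Vertex d has degree 3 and every other vertex has degree 1, so G is the star K_{1,3} with centre d. Any automorphism fixes the centre and permutes the 3 leaves freely, so Aut(G) ≅ S_3 of order 3! = 6.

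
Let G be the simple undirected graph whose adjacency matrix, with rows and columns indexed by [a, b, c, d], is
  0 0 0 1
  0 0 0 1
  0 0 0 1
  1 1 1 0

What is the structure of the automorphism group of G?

Vertex d has degree 3 and every other vertex has degree 1, so G is the star K_{1,3} with centre d. The 3 leaves are pairwise interchangeable while the centre is fixed, giving Aut(G) = S_3.

the symmetric group on 3 letters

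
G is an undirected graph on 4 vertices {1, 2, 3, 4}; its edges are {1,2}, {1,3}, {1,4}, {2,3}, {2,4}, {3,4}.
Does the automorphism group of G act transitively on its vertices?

All 4 vertices are pairwise adjacent: G = K_4. Every bijection on the vertex set is an automorphism of K_4; hence Aut(K_4) ≅ S_4, order 24. Under this action every vertex can be carried to every other, so G is vertex-transitive.

Yes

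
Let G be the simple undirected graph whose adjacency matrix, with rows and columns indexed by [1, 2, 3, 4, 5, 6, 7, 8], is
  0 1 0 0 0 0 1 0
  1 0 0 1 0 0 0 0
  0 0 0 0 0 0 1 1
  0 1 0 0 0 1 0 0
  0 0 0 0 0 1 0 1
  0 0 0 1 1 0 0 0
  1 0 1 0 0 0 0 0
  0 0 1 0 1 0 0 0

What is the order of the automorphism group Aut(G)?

16

G is 2-regular and connected on 8 vertices, i.e. the cycle C_8. The automorphisms of the 8-cycle are exactly the symmetries of a regular 8-gon: the dihedral group D_8, |D_8| = 16.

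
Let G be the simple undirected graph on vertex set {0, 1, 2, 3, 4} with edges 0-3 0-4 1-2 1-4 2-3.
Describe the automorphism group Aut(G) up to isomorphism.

D_5

G is 2-regular and connected on 5 vertices, i.e. the cycle C_5. The automorphisms of the 5-cycle are exactly the symmetries of a regular 5-gon: the dihedral group D_5, |D_5| = 10.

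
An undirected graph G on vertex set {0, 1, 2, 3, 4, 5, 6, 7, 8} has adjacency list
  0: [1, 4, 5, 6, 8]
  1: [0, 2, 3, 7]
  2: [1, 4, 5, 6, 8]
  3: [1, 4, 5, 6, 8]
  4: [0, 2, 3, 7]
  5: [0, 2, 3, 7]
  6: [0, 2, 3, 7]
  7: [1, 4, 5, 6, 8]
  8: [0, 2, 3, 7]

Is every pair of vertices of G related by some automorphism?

Automorphisms preserve degree, but G has vertices of degree 4 and vertices of degree 5; no automorphism maps one to the other, so G is not vertex-transitive.

No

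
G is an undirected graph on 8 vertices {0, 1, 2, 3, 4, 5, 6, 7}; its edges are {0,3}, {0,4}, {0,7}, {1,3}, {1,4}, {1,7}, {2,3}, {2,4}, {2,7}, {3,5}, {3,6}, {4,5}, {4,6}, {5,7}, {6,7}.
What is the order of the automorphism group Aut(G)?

The vertices split by degree into {3, 4, 7} (degree 5) and {0, 1, 2, 5, 6} (degree 3); every edge runs between the two parts, so G is the complete bipartite graph K_{3,5}. Automorphisms preserve the bipartition setwise (since the parts differ in size) and act as S_5 × S_3 within it; |Aut| = 720.

720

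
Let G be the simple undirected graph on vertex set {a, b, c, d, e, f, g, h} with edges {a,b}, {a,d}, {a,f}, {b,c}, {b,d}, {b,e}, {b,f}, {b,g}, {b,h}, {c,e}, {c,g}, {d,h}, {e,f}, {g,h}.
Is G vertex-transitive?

No

Vertex b is the only vertex of degree 7, so every automorphism fixes it; G is not vertex-transitive.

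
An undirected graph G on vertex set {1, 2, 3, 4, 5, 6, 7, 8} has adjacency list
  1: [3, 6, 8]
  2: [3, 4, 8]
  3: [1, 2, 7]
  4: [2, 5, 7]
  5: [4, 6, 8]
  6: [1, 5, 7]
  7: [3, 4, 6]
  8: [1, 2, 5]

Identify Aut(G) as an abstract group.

Z_2^3 ⋊ S_3

G is 3-regular and bipartite on 2^3 = 8 vertices with girth 4; it is the hypercube graph Q_3. Aut(Q_3) consists of the signed permutations of the 3 coordinate axes: 3! permutations times 2^3 sign flips, so |Aut| = 2^3·3! = 48.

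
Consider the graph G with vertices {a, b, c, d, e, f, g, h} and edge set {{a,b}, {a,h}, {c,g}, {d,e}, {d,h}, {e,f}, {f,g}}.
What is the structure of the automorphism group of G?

The degree sequence is [2, 1, 1, 2, 2, 2, 2, 2]; the two degree-1 vertices b and c are the ends of a path, so G = P_8. The only nontrivial automorphism of a path is the end-to-end reflection, so Aut(G) ≅ Z_2.

the cyclic group of order 2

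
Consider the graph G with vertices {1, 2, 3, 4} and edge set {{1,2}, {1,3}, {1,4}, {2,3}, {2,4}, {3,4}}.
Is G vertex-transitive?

Every vertex has degree 3, so G is the complete graph K_4. Any permutation of the 4 vertices preserves K_4, so Aut(K_4) = S_4 of order 4! = 24. Under this action every vertex can be carried to every other, so G is vertex-transitive.

Yes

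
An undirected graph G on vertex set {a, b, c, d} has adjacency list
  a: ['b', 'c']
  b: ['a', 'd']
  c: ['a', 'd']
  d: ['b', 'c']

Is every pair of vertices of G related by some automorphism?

G is 2-regular and connected on 4 vertices, i.e. the cycle C_4. The automorphisms of the 4-cycle are exactly the symmetries of a regular 4-gon: the dihedral group D_4, |D_4| = 8. This group acts transitively on the 4 vertices.

Yes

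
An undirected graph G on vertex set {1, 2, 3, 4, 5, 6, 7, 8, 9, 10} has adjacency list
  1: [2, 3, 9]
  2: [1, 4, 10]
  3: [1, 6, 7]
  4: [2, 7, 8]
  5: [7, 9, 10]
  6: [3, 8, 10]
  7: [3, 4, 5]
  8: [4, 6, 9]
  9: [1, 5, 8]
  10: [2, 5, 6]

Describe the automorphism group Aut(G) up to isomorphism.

G is 3-regular on 10 vertices with no triangles and no 4-cycles (girth 5): this is the Petersen graph. Viewing the Petersen graph as the Kneser graph K(5,2) — vertices are 2-subsets of {1,…,5}, edges join disjoint pairs — its automorphisms are exactly the permutations of the 5-element set, so Aut ≅ S_5 of order 120.

the symmetric group S_5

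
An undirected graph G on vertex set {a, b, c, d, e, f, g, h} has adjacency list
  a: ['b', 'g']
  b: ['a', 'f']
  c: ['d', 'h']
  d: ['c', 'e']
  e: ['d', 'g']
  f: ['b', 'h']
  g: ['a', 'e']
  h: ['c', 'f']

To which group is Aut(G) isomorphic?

the dihedral group of order 16

G is 2-regular and connected on 8 vertices, i.e. the cycle C_8. C_8 has 8 rotations and 8 reflections, so Aut(C_8) ≅ D_8 of order 16.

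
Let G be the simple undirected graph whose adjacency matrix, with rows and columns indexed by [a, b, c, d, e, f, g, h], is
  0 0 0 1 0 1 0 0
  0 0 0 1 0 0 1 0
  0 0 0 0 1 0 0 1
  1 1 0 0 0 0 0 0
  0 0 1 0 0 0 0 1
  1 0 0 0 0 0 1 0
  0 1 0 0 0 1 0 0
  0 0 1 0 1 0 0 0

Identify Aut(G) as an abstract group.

G has two connected components, {a, b, d, f, g} and {c, e, h}; each is 2-regular, so G = C_5 ⊔ C_3. The components are non-isomorphic (different sizes), so Aut(G) = Aut(C_5) × Aut(C_3) = D_5 × D_3 of order 10·6 = 60.

D_5 × D_3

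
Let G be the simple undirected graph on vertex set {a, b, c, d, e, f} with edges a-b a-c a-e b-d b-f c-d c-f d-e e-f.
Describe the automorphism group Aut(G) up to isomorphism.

S_3 ≀ Z_2

G is 3-regular and bipartite with parts {a, d, f} and {b, c, e} (each part is independent and every cross-pair is an edge), so G = K_{3,3}. Aut(K_{3,3}) is the wreath product S_3 ≀ Z_2: permute within each part, then optionally swap the parts; |Aut| = 2·(3!)² = 72.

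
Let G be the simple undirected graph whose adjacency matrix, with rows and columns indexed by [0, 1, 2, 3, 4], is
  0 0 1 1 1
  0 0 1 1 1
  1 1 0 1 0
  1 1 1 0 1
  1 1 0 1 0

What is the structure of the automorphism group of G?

D_4

Vertex 3 is the unique vertex of degree 4; the remaining 4 vertices each have degree 3 and induce a cycle, so G is the wheel on 5 vertices with hub 3. With the hub fixed, the remaining symmetry is that of the rim cycle C_4, giving the dihedral group D_4.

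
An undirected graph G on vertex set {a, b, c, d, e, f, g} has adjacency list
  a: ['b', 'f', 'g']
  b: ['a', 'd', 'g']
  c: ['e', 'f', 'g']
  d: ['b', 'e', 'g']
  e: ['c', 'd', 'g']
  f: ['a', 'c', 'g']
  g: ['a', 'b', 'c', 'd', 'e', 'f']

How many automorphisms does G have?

Vertex g is the unique vertex of degree 6; the remaining 6 vertices each have degree 3 and induce a cycle, so G is the wheel on 7 vertices with hub g. With the hub fixed, the remaining symmetry is that of the rim cycle C_6, giving the dihedral group D_6.

12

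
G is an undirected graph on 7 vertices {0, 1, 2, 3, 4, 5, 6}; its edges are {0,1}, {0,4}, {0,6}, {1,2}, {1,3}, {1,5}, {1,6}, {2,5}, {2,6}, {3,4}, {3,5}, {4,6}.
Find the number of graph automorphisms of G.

The degree sequence is [3, 5, 3, 3, 3, 3, 4]. Checking the degree-preserving permutations of the vertex set shows that none except the identity preserves every edge, so Aut(G) is trivial.

1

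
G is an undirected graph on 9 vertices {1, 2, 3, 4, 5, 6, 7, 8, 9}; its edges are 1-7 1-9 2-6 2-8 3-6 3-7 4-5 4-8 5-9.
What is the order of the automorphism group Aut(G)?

18

G is 2-regular and connected on 9 vertices, i.e. the cycle C_9. The automorphisms of the 9-cycle are exactly the symmetries of a regular 9-gon: the dihedral group D_9, |D_9| = 18.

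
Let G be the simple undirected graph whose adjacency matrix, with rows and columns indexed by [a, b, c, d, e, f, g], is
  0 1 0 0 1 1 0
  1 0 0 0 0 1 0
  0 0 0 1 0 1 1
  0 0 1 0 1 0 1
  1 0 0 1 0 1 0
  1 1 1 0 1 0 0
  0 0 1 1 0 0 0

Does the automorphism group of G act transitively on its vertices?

Vertex f is the only vertex of degree 4, so every automorphism fixes it; G is not vertex-transitive.

No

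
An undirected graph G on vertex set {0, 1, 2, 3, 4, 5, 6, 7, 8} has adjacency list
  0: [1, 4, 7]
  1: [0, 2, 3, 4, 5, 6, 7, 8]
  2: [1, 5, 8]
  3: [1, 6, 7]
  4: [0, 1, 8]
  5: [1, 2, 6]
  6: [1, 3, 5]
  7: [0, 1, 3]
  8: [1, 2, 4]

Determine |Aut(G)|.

Vertex 1 is the unique vertex of degree 8; the remaining 8 vertices each have degree 3 and induce a cycle, so G is the wheel on 9 vertices with hub 1. With the hub fixed, the remaining symmetry is that of the rim cycle C_8, giving the dihedral group D_8.

16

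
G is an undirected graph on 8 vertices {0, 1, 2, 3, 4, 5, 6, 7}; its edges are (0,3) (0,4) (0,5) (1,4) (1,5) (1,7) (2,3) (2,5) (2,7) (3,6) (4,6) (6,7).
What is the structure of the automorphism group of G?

G is 3-regular and bipartite on 2^3 = 8 vertices with girth 4; it is the hypercube graph Q_3. The symmetry group of the 3-cube is the hyperoctahedral group B_3 = Z_2 ≀ S_3, of order 2^3·3! = 48.

the hyperoctahedral group B_3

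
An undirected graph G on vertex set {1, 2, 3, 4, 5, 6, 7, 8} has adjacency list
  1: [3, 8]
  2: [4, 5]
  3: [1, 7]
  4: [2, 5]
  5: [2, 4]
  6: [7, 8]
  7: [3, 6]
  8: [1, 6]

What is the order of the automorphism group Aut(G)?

60

G has two connected components, {1, 3, 6, 7, 8} and {2, 4, 5}; each is 2-regular, so G = C_5 ⊔ C_3. The components are non-isomorphic (different sizes), so Aut(G) = Aut(C_3) × Aut(C_5) = D_3 × D_5 of order 6·10 = 60.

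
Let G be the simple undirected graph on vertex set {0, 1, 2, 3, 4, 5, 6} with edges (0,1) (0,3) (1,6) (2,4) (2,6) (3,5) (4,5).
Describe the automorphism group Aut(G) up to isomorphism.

Every vertex has degree 2 and the graph is connected, so G is the 7-cycle C_7. C_7 has 7 rotations and 7 reflections, so Aut(C_7) ≅ D_7 of order 14.

D_7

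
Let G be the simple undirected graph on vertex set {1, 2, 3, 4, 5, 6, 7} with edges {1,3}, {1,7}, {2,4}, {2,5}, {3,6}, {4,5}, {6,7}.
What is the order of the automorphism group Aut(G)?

48

G has two connected components, {1, 3, 6, 7} and {2, 4, 5}; each is 2-regular, so G = C_4 ⊔ C_3. No automorphism exchanges components of different sizes, hence Aut(G) is the direct product D_4 × D_3, order 48.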